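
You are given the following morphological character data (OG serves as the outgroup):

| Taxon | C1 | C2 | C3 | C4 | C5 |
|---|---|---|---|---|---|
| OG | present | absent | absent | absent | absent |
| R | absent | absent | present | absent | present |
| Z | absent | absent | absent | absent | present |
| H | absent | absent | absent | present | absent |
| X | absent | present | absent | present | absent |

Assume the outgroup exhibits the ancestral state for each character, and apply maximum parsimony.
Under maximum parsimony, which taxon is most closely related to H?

X

Character polarity is set by the outgroup: the derived state is whichever differs from the outgroup's state, so for C1 the derived state is 'absent', and for the remaining characters it is 'present'.
C1 (derived state 'absent') is shared by all ingroup taxa — unites the whole ingroup.
C2: derived state 'present' in X only — an autapomorphy, so it tells us nothing about relationships among taxa.
C3: derived state 'present' in R only — an autapomorphy, so it tells us nothing about relationships among taxa.
Only H and X show the derived state 'present' for C4, supporting them as a clade.
C5 (derived state 'present') is shared by R and Z — a synapomorphy uniting that clade.
Most parsimonious ingroup topology: ((R,Z),(H,X)).
H and X form a cherry on this tree, so they are sister taxa.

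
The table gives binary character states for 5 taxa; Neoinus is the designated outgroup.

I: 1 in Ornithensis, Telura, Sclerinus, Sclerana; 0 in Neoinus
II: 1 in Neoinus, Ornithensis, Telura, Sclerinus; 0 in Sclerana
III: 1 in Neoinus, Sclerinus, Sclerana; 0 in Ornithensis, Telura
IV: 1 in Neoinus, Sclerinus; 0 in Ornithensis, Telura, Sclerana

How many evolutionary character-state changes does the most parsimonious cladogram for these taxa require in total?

4

Character polarity is set by the outgroup: the derived state is whichever differs from the outgroup's state, so for II, III, IV the derived state is '0', and for the remaining characters it is '1'.
I (derived state '1') is shared by all ingroup taxa — unites the whole ingroup.
II (derived state '0') is unique to Sclerana (autapomorphy; uninformative for grouping).
III: derived state '0' in Ornithensis and Telura only — synapomorphy for {Ornithensis, Telura}.
Only Ornithensis, Sclerana, and Telura show the derived state '0' for IV, supporting them as a clade.
Most parsimonious ingroup topology: (((Ornithensis,Telura),Sclerana),Sclerinus).
Changes per character on this tree: I: 1; II: 1; III: 1; IV: 1.
Total = 4.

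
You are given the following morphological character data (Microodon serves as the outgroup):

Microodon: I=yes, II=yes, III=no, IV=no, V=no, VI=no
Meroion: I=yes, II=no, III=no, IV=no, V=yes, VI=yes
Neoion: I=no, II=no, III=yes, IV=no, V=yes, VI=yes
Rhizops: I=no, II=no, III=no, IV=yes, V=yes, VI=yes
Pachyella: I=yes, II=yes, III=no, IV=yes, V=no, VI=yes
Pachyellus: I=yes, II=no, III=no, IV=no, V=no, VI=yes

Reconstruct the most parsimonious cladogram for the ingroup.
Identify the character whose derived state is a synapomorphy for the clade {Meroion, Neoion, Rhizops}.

V

Character polarity is set by the outgroup: the derived state is whichever differs from the outgroup's state, so for I, II the derived state is 'no', and for the remaining characters it is 'yes'.
Only Neoion and Rhizops show the derived state 'no' for I, supporting them as a clade.
II: derived state 'no' in Meroion, Neoion, Pachyellus, and Rhizops only — synapomorphy for {Meroion, Neoion, Pachyellus, Rhizops}.
III: derived state 'yes' in Neoion only — an autapomorphy, so it tells us nothing about relationships among taxa.
IV (state 'yes') occurs in Pachyella and Rhizops but conflicts with the nesting implied by the other characters — most parsimoniously interpreted as homoplasy.
Only Meroion, Neoion, and Rhizops show the derived state 'yes' for V, supporting them as a clade.
All ingroup taxa share the derived state 'yes' for VI; it defines the ingroup but does not resolve relationships within it.
Most parsimonious ingroup topology: (((Meroion,(Neoion,Rhizops)),Pachyellus),Pachyella).
The clade {Meroion, Neoion, Rhizops} is supported by V: its derived state 'yes' occurs in exactly those taxa and in no other taxon (including the outgroup).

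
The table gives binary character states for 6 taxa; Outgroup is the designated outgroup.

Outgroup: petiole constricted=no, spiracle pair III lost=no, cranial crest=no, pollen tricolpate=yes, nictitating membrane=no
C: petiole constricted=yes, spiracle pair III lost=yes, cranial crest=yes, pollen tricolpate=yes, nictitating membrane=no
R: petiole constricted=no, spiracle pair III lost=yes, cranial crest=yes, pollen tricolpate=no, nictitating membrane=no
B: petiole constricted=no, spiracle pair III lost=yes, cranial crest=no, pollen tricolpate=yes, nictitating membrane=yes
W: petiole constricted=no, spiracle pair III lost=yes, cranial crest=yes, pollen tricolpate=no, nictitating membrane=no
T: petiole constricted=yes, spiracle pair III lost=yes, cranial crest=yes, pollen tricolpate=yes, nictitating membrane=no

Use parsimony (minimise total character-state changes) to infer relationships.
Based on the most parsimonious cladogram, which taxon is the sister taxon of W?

R

Character polarity is set by the outgroup: the derived state is whichever differs from the outgroup's state, so for pollen tricolpate the derived state is 'no', and for the remaining characters it is 'yes'.
petiole constricted (derived state 'yes') is shared by C and T — a synapomorphy uniting that clade.
All ingroup taxa share the derived state 'yes' for spiracle pair III lost; it defines the ingroup but does not resolve relationships within it.
cranial crest (derived state 'yes') is shared by C, R, T, and W — a synapomorphy uniting that clade.
Only R and W show the derived state 'no' for pollen tricolpate, supporting them as a clade.
nictitating membrane (derived state 'yes') is unique to B (autapomorphy; uninformative for grouping).
Most parsimonious ingroup topology: (((C,T),(R,W)),B).
W and R form a cherry on this tree, so they are sister taxa.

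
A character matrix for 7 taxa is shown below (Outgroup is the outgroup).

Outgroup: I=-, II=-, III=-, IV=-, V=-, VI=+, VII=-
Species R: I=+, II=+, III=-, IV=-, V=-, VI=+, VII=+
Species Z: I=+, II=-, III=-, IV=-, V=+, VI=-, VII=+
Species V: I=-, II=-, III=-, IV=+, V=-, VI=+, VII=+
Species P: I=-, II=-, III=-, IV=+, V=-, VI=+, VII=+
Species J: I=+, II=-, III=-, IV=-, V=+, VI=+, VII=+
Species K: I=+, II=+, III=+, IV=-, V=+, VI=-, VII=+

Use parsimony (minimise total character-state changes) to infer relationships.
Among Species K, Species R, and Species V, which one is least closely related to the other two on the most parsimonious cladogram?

Character polarity is set by the outgroup: the derived state is whichever differs from the outgroup's state, so for VI the derived state is '-', and for the remaining characters it is '+'.
I (derived state '+') is shared by Species J, Species K, Species R, and Species Z — a synapomorphy uniting that clade.
II groups Species K and Species R, which is incompatible with the clades supported by the remaining characters; treating it as convergent (homoplasy) costs fewer steps than any alternative tree.
III (derived state '+') is unique to Species K (autapomorphy; uninformative for grouping).
IV (derived state '+') is shared by Species P and Species V — a synapomorphy uniting that clade.
Only Species J, Species K, and Species Z show the derived state '+' for V, supporting them as a clade.
Only Species K and Species Z show the derived state '-' for VI, supporting them as a clade.
All ingroup taxa share the derived state '+' for VII; it defines the ingroup but does not resolve relationships within it.
Most parsimonious ingroup topology: ((Species R,((Species Z,Species K),Species J)),(Species V,Species P)).
Species R and Species K share a more recent common ancestor with each other than either does with Species V, so Species V is the least closely related of the three.

Species V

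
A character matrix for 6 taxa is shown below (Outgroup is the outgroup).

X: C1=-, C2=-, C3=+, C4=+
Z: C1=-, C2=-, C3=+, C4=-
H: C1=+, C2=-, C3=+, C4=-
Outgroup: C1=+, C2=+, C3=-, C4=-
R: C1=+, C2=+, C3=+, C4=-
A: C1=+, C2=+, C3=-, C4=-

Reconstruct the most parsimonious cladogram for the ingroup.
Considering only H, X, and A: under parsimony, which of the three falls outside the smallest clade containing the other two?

A

Character polarity is set by the outgroup: the derived state is whichever differs from the outgroup's state, so for C1, C2 the derived state is '-', and for the remaining characters it is '+'.
Only X and Z show the derived state '-' for C1, supporting them as a clade.
Only H, X, and Z show the derived state '-' for C2, supporting them as a clade.
C3 (derived state '+') is shared by H, R, X, and Z — a synapomorphy uniting that clade.
C4: derived state '+' in X only — an autapomorphy, so it tells us nothing about relationships among taxa.
Most parsimonious ingroup topology: ((((Z,X),H),R),A).
X and H share a more recent common ancestor with each other than either does with A, so A is the least closely related of the three.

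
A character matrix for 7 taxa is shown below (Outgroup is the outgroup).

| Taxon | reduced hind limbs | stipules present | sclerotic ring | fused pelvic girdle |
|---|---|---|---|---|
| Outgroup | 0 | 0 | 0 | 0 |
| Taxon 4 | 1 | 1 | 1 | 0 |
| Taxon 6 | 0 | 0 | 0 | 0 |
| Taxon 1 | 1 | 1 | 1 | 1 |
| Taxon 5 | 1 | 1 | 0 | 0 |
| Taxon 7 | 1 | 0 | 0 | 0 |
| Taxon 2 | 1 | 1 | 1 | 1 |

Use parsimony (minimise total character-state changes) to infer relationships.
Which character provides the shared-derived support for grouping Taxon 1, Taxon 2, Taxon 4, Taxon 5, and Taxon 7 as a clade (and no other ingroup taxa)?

reduced hind limbs

The outgroup has state '0' for every character, so '1' is the derived state throughout.
reduced hind limbs: derived state '1' in Taxon 1, Taxon 2, Taxon 4, Taxon 5, and Taxon 7 only — synapomorphy for {Taxon 1, Taxon 2, Taxon 4, Taxon 5, Taxon 7}.
stipules present (derived state '1') is shared by Taxon 1, Taxon 2, Taxon 4, and Taxon 5 — a synapomorphy uniting that clade.
Only Taxon 1, Taxon 2, and Taxon 4 show the derived state '1' for sclerotic ring, supporting them as a clade.
fused pelvic girdle: derived state '1' in Taxon 1 and Taxon 2 only — synapomorphy for {Taxon 1, Taxon 2}.
Most parsimonious ingroup topology: ((((Taxon 4,(Taxon 1,Taxon 2)),Taxon 5),Taxon 7),Taxon 6).
The clade {Taxon 1, Taxon 2, Taxon 4, Taxon 5, Taxon 7} is supported by reduced hind limbs: its derived state '1' occurs in exactly those taxa and in no other taxon (including the outgroup).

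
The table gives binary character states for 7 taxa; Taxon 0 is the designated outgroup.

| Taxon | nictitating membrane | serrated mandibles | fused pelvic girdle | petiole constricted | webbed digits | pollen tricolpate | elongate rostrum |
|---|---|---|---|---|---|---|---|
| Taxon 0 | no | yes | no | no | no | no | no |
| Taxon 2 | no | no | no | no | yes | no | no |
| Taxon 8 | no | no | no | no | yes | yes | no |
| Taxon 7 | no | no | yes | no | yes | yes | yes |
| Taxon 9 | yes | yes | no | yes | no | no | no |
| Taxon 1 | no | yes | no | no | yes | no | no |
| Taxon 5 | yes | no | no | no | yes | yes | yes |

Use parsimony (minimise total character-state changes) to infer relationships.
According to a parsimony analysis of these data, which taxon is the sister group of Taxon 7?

Taxon 5

Character polarity is set by the outgroup: the derived state is whichever differs from the outgroup's state, so for serrated mandibles the derived state is 'no', and for the remaining characters it is 'yes'.
nictitating membrane groups Taxon 5 and Taxon 9, which is incompatible with the clades supported by the remaining characters; treating it as convergent (homoplasy) costs fewer steps than any alternative tree.
Only Taxon 2, Taxon 5, Taxon 7, and Taxon 8 show the derived state 'no' for serrated mandibles, supporting them as a clade.
fused pelvic girdle (derived state 'yes') is unique to Taxon 7 (autapomorphy; uninformative for grouping).
petiole constricted: derived state 'yes' in Taxon 9 only — an autapomorphy, so it tells us nothing about relationships among taxa.
webbed digits (derived state 'yes') is shared by Taxon 1, Taxon 2, Taxon 5, Taxon 7, and Taxon 8 — a synapomorphy uniting that clade.
pollen tricolpate (derived state 'yes') is shared by Taxon 5, Taxon 7, and Taxon 8 — a synapomorphy uniting that clade.
elongate rostrum: derived state 'yes' in Taxon 5 and Taxon 7 only — synapomorphy for {Taxon 5, Taxon 7}.
Most parsimonious ingroup topology: (((Taxon 2,(Taxon 8,(Taxon 7,Taxon 5))),Taxon 1),Taxon 9).
Taxon 7 and Taxon 5 form a cherry on this tree, so they are sister taxa.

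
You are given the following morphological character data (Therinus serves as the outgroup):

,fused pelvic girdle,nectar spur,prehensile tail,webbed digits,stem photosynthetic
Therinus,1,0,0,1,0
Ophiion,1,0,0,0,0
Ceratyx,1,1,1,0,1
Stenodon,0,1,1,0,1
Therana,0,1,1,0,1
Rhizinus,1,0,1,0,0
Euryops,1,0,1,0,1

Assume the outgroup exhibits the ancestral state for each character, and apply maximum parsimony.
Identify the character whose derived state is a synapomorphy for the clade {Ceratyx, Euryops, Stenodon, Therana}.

stem photosynthetic

Character polarity is set by the outgroup: the derived state is whichever differs from the outgroup's state, so for fused pelvic girdle, webbed digits the derived state is '0', and for the remaining characters it is '1'.
Only Stenodon and Therana show the derived state '0' for fused pelvic girdle, supporting them as a clade.
nectar spur: derived state '1' in Ceratyx, Stenodon, and Therana only — synapomorphy for {Ceratyx, Stenodon, Therana}.
prehensile tail (derived state '1') is shared by Ceratyx, Euryops, Rhizinus, Stenodon, and Therana — a synapomorphy uniting that clade.
All ingroup taxa share the derived state '0' for webbed digits; it defines the ingroup but does not resolve relationships within it.
stem photosynthetic: derived state '1' in Ceratyx, Euryops, Stenodon, and Therana only — synapomorphy for {Ceratyx, Euryops, Stenodon, Therana}.
Most parsimonious ingroup topology: (Ophiion,(((Ceratyx,(Stenodon,Therana)),Euryops),Rhizinus)).
The clade {Ceratyx, Euryops, Stenodon, Therana} is supported by stem photosynthetic: its derived state '1' occurs in exactly those taxa and in no other taxon (including the outgroup).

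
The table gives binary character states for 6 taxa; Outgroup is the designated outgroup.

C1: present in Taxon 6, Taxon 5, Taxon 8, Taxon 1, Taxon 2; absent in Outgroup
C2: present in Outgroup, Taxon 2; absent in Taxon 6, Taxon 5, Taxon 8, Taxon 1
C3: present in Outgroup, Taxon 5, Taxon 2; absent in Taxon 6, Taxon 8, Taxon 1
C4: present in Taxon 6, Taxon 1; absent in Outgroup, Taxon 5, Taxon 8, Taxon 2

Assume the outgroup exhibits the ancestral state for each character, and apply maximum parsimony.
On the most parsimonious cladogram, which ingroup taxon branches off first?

Taxon 2

Character polarity is set by the outgroup: the derived state is whichever differs from the outgroup's state, so for C2, C3 the derived state is 'absent', and for the remaining characters it is 'present'.
C1 (derived state 'present') is shared by all ingroup taxa — unites the whole ingroup.
C2 (derived state 'absent') is shared by Taxon 1, Taxon 5, Taxon 6, and Taxon 8 — a synapomorphy uniting that clade.
C3: derived state 'absent' in Taxon 1, Taxon 6, and Taxon 8 only — synapomorphy for {Taxon 1, Taxon 6, Taxon 8}.
Only Taxon 1 and Taxon 6 show the derived state 'present' for C4, supporting them as a clade.
Most parsimonious ingroup topology: ((((Taxon 6,Taxon 1),Taxon 8),Taxon 5),Taxon 2).
Taxon 2 is sister to the clade containing all other ingroup taxa, so it is the earliest-diverging (most basal) ingroup lineage.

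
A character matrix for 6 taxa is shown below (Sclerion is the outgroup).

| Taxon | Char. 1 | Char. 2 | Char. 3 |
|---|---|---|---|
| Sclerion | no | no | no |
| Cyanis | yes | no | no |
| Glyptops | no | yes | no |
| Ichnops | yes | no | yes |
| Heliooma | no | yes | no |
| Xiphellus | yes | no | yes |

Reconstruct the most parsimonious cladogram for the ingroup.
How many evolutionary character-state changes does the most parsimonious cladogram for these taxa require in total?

The outgroup has state 'no' for every character, so 'yes' is the derived state throughout.
Char. 1 (derived state 'yes') is shared by Cyanis, Ichnops, and Xiphellus — a synapomorphy uniting that clade.
Only Glyptops and Heliooma show the derived state 'yes' for Char. 2, supporting them as a clade.
Char. 3: derived state 'yes' in Ichnops and Xiphellus only — synapomorphy for {Ichnops, Xiphellus}.
Most parsimonious ingroup topology: ((Cyanis,(Ichnops,Xiphellus)),(Glyptops,Heliooma)).
Changes per character on this tree: Char. 1: 1; Char. 2: 1; Char. 3: 1.
Total = 3.

3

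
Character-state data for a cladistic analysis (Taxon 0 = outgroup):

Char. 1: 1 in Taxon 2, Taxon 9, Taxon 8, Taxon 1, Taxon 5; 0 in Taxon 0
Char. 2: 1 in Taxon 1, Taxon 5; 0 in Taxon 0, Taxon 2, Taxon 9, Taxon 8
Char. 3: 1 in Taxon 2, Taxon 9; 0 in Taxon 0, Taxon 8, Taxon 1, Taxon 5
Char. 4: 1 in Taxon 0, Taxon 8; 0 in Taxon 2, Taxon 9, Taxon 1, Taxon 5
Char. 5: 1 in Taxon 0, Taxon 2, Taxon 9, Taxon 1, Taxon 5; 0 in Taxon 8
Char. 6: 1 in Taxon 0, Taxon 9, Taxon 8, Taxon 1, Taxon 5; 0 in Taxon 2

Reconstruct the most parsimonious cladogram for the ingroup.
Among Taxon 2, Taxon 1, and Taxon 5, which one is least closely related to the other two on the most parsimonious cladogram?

Character polarity is set by the outgroup: the derived state is whichever differs from the outgroup's state, so for Char. 4, Char. 5, Char. 6 the derived state is '0', and for the remaining characters it is '1'.
All ingroup taxa share the derived state '1' for Char. 1; it defines the ingroup but does not resolve relationships within it.
Char. 2 (derived state '1') is shared by Taxon 1 and Taxon 5 — a synapomorphy uniting that clade.
Char. 3 (derived state '1') is shared by Taxon 2 and Taxon 9 — a synapomorphy uniting that clade.
Only Taxon 1, Taxon 2, Taxon 5, and Taxon 9 show the derived state '0' for Char. 4, supporting them as a clade.
Char. 5 (derived state '0') is unique to Taxon 8 (autapomorphy; uninformative for grouping).
Char. 6: derived state '0' in Taxon 2 only — an autapomorphy, so it tells us nothing about relationships among taxa.
Most parsimonious ingroup topology: (((Taxon 2,Taxon 9),(Taxon 1,Taxon 5)),Taxon 8).
Taxon 5 and Taxon 1 share a more recent common ancestor with each other than either does with Taxon 2, so Taxon 2 is the least closely related of the three.

Taxon 2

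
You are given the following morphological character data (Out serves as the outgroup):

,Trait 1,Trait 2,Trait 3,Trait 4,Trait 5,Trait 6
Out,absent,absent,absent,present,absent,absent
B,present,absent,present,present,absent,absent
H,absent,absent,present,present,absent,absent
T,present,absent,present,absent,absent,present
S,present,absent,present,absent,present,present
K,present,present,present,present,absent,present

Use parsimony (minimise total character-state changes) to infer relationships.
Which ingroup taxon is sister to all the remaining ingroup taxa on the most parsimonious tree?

H

Character polarity is set by the outgroup: the derived state is whichever differs from the outgroup's state, so for Trait 4 the derived state is 'absent', and for the remaining characters it is 'present'.
Trait 1 (derived state 'present') is shared by B, K, S, and T — a synapomorphy uniting that clade.
Trait 2 (derived state 'present') is unique to K (autapomorphy; uninformative for grouping).
All ingroup taxa share the derived state 'present' for Trait 3; it defines the ingroup but does not resolve relationships within it.
Only S and T show the derived state 'absent' for Trait 4, supporting them as a clade.
Trait 5: derived state 'present' in S only — an autapomorphy, so it tells us nothing about relationships among taxa.
Trait 6: derived state 'present' in K, S, and T only — synapomorphy for {K, S, T}.
Most parsimonious ingroup topology: ((((T,S),K),B),H).
H is sister to the clade containing all other ingroup taxa, so it is the earliest-diverging (most basal) ingroup lineage.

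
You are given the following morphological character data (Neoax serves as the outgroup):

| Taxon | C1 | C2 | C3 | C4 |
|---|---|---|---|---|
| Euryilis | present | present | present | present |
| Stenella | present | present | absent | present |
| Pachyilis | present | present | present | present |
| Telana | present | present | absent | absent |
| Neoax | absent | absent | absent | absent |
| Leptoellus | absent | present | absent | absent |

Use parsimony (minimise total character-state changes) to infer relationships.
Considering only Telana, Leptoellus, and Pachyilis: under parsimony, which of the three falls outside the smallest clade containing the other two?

The outgroup has state 'absent' for every character, so 'present' is the derived state throughout.
C1 (derived state 'present') is shared by Euryilis, Pachyilis, Stenella, and Telana — a synapomorphy uniting that clade.
C2 (derived state 'present') is shared by all ingroup taxa — unites the whole ingroup.
Only Euryilis and Pachyilis show the derived state 'present' for C3, supporting them as a clade.
C4 (derived state 'present') is shared by Euryilis, Pachyilis, and Stenella — a synapomorphy uniting that clade.
Most parsimonious ingroup topology: ((((Euryilis,Pachyilis),Stenella),Telana),Leptoellus).
Pachyilis and Telana share a more recent common ancestor with each other than either does with Leptoellus, so Leptoellus is the least closely related of the three.

Leptoellus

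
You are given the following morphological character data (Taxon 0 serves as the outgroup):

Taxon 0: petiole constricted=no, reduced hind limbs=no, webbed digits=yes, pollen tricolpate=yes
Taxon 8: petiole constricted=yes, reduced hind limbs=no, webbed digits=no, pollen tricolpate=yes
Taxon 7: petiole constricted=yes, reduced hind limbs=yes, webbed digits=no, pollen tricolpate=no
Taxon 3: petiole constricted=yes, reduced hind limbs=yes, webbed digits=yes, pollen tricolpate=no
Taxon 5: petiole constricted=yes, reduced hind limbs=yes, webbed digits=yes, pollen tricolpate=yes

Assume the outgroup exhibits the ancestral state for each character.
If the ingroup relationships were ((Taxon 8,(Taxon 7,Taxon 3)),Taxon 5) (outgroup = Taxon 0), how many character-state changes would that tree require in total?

Map each character onto ((Taxon 8,(Taxon 7,Taxon 3)),Taxon 5) (rooted by Taxon 0) and count the minimum state changes it requires (Fitch parsimony):
petiole constricted: 1; reduced hind limbs: 2; webbed digits: 2; pollen tricolpate: 1.
Total tree length = 6.

6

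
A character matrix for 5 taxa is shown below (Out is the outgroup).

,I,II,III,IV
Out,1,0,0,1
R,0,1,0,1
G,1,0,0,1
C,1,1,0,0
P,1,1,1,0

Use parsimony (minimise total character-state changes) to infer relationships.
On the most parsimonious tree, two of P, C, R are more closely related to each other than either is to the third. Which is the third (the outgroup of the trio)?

R

Character polarity is set by the outgroup: the derived state is whichever differs from the outgroup's state, so for I, IV the derived state is '0', and for the remaining characters it is '1'.
I: derived state '0' in R only — an autapomorphy, so it tells us nothing about relationships among taxa.
II (derived state '1') is shared by C, P, and R — a synapomorphy uniting that clade.
III (derived state '1') is unique to P (autapomorphy; uninformative for grouping).
IV: derived state '0' in C and P only — synapomorphy for {C, P}.
Most parsimonious ingroup topology: ((R,(C,P)),G).
P and C share a more recent common ancestor with each other than either does with R, so R is the least closely related of the three.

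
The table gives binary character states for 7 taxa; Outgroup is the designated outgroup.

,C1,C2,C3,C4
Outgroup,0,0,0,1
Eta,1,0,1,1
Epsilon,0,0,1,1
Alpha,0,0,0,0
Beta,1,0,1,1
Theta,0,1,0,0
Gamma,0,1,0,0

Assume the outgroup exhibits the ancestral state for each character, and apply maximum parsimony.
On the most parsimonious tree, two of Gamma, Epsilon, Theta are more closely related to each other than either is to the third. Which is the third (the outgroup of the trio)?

Character polarity is set by the outgroup: the derived state is whichever differs from the outgroup's state, so for C4 the derived state is '0', and for the remaining characters it is '1'.
C1 (derived state '1') is shared by Beta and Eta — a synapomorphy uniting that clade.
Only Gamma and Theta show the derived state '1' for C2, supporting them as a clade.
C3: derived state '1' in Beta, Epsilon, and Eta only — synapomorphy for {Beta, Epsilon, Eta}.
Only Alpha, Gamma, and Theta show the derived state '0' for C4, supporting them as a clade.
Most parsimonious ingroup topology: (((Eta,Beta),Epsilon),(Alpha,(Theta,Gamma))).
Gamma and Theta share a more recent common ancestor with each other than either does with Epsilon, so Epsilon is the least closely related of the three.

Epsilon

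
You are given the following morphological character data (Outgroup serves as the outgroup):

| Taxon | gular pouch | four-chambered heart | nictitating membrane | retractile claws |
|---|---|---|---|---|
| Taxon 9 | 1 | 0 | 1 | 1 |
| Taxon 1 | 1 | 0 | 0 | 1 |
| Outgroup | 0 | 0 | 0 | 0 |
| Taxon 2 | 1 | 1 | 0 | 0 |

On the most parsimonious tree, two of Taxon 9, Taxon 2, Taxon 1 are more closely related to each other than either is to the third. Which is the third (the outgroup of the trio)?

The outgroup has state '0' for every character, so '1' is the derived state throughout.
All ingroup taxa share the derived state '1' for gular pouch; it defines the ingroup but does not resolve relationships within it.
four-chambered heart: derived state '1' in Taxon 2 only — an autapomorphy, so it tells us nothing about relationships among taxa.
nictitating membrane: derived state '1' in Taxon 9 only — an autapomorphy, so it tells us nothing about relationships among taxa.
retractile claws: derived state '1' in Taxon 1 and Taxon 9 only — synapomorphy for {Taxon 1, Taxon 9}.
Most parsimonious ingroup topology: ((Taxon 9,Taxon 1),Taxon 2).
Taxon 1 and Taxon 9 share a more recent common ancestor with each other than either does with Taxon 2, so Taxon 2 is the least closely related of the three.

Taxon 2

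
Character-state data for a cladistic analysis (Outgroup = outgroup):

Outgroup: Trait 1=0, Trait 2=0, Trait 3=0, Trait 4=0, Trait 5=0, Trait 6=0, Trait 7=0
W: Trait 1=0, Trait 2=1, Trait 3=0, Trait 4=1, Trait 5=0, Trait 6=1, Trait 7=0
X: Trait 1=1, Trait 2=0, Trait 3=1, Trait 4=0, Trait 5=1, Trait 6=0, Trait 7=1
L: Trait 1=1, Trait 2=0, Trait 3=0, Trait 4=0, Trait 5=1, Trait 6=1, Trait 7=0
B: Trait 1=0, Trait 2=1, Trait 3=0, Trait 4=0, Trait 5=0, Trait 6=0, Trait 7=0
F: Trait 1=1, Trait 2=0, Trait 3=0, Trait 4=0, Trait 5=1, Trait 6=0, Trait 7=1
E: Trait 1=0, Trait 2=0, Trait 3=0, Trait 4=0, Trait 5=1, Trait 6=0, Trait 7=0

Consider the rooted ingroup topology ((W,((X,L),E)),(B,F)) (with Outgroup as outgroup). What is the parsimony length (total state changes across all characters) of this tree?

Map each character onto ((W,((X,L),E)),(B,F)) (rooted by Outgroup) and count the minimum state changes it requires (Fitch parsimony):
Trait 1: 2; Trait 2: 2; Trait 3: 1; Trait 4: 1; Trait 5: 2; Trait 6: 2; Trait 7: 2.
Total tree length = 12.

12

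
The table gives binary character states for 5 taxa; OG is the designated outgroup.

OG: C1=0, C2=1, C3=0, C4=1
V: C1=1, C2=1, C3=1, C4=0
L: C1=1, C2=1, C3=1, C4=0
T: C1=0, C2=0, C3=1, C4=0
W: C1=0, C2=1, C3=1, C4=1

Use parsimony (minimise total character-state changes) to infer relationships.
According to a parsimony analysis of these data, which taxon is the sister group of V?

L

Character polarity is set by the outgroup: the derived state is whichever differs from the outgroup's state, so for C2, C4 the derived state is '0', and for the remaining characters it is '1'.
Only L and V show the derived state '1' for C1, supporting them as a clade.
C2: derived state '0' in T only — an autapomorphy, so it tells us nothing about relationships among taxa.
All ingroup taxa share the derived state '1' for C3; it defines the ingroup but does not resolve relationships within it.
C4: derived state '0' in L, T, and V only — synapomorphy for {L, T, V}.
Most parsimonious ingroup topology: (((V,L),T),W).
V and L form a cherry on this tree, so they are sister taxa.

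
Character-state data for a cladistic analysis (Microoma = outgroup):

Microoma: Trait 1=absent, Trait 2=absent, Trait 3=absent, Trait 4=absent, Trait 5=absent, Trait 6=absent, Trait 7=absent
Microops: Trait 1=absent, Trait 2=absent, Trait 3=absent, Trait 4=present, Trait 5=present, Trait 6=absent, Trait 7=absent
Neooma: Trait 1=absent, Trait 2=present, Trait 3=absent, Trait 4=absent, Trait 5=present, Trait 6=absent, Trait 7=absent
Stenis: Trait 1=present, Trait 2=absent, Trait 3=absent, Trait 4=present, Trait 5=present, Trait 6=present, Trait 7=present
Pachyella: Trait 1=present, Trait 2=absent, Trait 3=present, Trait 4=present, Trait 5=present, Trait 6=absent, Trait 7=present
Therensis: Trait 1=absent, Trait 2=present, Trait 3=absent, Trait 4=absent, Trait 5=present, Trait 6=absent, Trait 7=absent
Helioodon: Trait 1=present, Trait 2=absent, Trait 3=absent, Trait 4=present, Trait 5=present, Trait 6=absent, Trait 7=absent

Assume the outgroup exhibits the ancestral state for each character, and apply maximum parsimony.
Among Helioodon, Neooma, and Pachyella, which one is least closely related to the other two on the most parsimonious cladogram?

Neooma

The outgroup has state 'absent' for every character, so 'present' is the derived state throughout.
Only Helioodon, Pachyella, and Stenis show the derived state 'present' for Trait 1, supporting them as a clade.
Trait 2: derived state 'present' in Neooma and Therensis only — synapomorphy for {Neooma, Therensis}.
Trait 3 (derived state 'present') is unique to Pachyella (autapomorphy; uninformative for grouping).
Only Helioodon, Microops, Pachyella, and Stenis show the derived state 'present' for Trait 4, supporting them as a clade.
All ingroup taxa share the derived state 'present' for Trait 5; it defines the ingroup but does not resolve relationships within it.
Trait 6 (derived state 'present') is unique to Stenis (autapomorphy; uninformative for grouping).
Only Pachyella and Stenis show the derived state 'present' for Trait 7, supporting them as a clade.
Most parsimonious ingroup topology: ((Microops,((Stenis,Pachyella),Helioodon)),(Neooma,Therensis)).
Helioodon and Pachyella share a more recent common ancestor with each other than either does with Neooma, so Neooma is the least closely related of the three.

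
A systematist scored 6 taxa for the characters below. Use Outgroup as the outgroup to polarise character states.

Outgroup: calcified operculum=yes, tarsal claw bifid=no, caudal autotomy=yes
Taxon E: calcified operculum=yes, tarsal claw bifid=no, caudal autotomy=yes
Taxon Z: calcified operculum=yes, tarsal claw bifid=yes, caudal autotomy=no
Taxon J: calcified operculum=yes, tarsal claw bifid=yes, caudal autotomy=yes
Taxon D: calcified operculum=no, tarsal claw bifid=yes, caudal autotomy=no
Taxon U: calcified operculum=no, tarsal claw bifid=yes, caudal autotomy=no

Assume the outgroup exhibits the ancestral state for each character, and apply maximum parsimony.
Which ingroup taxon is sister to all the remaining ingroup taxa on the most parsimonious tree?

Character polarity is set by the outgroup: the derived state is whichever differs from the outgroup's state, so for calcified operculum, caudal autotomy the derived state is 'no', and for the remaining characters it is 'yes'.
Only Taxon D and Taxon U show the derived state 'no' for calcified operculum, supporting them as a clade.
Only Taxon D, Taxon J, Taxon U, and Taxon Z show the derived state 'yes' for tarsal claw bifid, supporting them as a clade.
Only Taxon D, Taxon U, and Taxon Z show the derived state 'no' for caudal autotomy, supporting them as a clade.
Most parsimonious ingroup topology: (Taxon E,((Taxon Z,(Taxon D,Taxon U)),Taxon J)).
Taxon E is sister to the clade containing all other ingroup taxa, so it is the earliest-diverging (most basal) ingroup lineage.

Taxon E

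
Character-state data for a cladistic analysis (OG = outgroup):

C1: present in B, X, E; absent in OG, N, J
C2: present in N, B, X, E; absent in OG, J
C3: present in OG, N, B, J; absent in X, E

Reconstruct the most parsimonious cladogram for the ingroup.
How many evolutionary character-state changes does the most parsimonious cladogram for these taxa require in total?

3

Character polarity is set by the outgroup: the derived state is whichever differs from the outgroup's state, so for C3 the derived state is 'absent', and for the remaining characters it is 'present'.
Only B, E, and X show the derived state 'present' for C1, supporting them as a clade.
C2 (derived state 'present') is shared by B, E, N, and X — a synapomorphy uniting that clade.
C3: derived state 'absent' in E and X only — synapomorphy for {E, X}.
Most parsimonious ingroup topology: ((N,(B,(X,E))),J).
Changes per character on this tree: C1: 1; C2: 1; C3: 1.
Total = 3.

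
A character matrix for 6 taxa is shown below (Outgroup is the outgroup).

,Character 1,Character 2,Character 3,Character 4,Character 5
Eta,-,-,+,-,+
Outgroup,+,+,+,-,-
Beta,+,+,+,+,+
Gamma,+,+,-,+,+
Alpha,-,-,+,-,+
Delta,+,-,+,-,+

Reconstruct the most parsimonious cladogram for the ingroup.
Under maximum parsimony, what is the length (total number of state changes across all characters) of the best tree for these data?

Character polarity is set by the outgroup: the derived state is whichever differs from the outgroup's state, so for Character 1, Character 2, Character 3 the derived state is '-', and for the remaining characters it is '+'.
Character 1: derived state '-' in Alpha and Eta only — synapomorphy for {Alpha, Eta}.
Only Alpha, Delta, and Eta show the derived state '-' for Character 2, supporting them as a clade.
Character 3: derived state '-' in Gamma only — an autapomorphy, so it tells us nothing about relationships among taxa.
Character 4 (derived state '+') is shared by Beta and Gamma — a synapomorphy uniting that clade.
All ingroup taxa share the derived state '+' for Character 5; it defines the ingroup but does not resolve relationships within it.
Most parsimonious ingroup topology: (((Alpha,Eta),Delta),(Gamma,Beta)).
Changes per character on this tree: Character 1: 1; Character 2: 1; Character 3: 1; Character 4: 1; Character 5: 1.
Total = 5.

5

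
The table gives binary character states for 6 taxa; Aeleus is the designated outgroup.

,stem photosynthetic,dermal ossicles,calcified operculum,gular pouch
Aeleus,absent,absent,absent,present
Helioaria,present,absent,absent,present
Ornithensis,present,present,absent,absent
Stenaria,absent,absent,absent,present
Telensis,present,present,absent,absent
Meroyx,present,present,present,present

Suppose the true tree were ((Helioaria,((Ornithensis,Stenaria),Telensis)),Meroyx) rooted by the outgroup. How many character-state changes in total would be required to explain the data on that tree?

Map each character onto ((Helioaria,((Ornithensis,Stenaria),Telensis)),Meroyx) (rooted by Aeleus) and count the minimum state changes it requires (Fitch parsimony):
stem photosynthetic: 2; dermal ossicles: 3; calcified operculum: 1; gular pouch: 2.
Total tree length = 8.

8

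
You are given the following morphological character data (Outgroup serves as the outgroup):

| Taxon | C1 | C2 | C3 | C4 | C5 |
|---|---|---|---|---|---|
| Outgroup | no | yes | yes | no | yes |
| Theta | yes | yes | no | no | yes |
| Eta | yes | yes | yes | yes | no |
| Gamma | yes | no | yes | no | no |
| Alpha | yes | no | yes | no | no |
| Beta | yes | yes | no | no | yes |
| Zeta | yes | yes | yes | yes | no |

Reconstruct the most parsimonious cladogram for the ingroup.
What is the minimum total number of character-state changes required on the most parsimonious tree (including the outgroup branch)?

Character polarity is set by the outgroup: the derived state is whichever differs from the outgroup's state, so for C2, C3, C5 the derived state is 'no', and for the remaining characters it is 'yes'.
C1 (derived state 'yes') is shared by all ingroup taxa — unites the whole ingroup.
C2: derived state 'no' in Alpha and Gamma only — synapomorphy for {Alpha, Gamma}.
C3: derived state 'no' in Beta and Theta only — synapomorphy for {Beta, Theta}.
Only Eta and Zeta show the derived state 'yes' for C4, supporting them as a clade.
C5 (derived state 'no') is shared by Alpha, Eta, Gamma, and Zeta — a synapomorphy uniting that clade.
Most parsimonious ingroup topology: ((Theta,Beta),((Eta,Zeta),(Gamma,Alpha))).
Changes per character on this tree: C1: 1; C2: 1; C3: 1; C4: 1; C5: 1.
Total = 5.

5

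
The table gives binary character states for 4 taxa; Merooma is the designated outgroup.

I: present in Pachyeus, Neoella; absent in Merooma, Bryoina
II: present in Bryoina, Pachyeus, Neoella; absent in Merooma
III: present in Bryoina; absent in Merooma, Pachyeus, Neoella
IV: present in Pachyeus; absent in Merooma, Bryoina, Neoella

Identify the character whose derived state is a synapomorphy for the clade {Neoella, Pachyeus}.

The outgroup has state 'absent' for every character, so 'present' is the derived state throughout.
Only Neoella and Pachyeus show the derived state 'present' for I, supporting them as a clade.
All ingroup taxa share the derived state 'present' for II; it defines the ingroup but does not resolve relationships within it.
III (derived state 'present') is unique to Bryoina (autapomorphy; uninformative for grouping).
IV: derived state 'present' in Pachyeus only — an autapomorphy, so it tells us nothing about relationships among taxa.
Most parsimonious ingroup topology: (Bryoina,(Pachyeus,Neoella)).
The clade {Neoella, Pachyeus} is supported by I: its derived state 'present' occurs in exactly those taxa and in no other taxon (including the outgroup).

I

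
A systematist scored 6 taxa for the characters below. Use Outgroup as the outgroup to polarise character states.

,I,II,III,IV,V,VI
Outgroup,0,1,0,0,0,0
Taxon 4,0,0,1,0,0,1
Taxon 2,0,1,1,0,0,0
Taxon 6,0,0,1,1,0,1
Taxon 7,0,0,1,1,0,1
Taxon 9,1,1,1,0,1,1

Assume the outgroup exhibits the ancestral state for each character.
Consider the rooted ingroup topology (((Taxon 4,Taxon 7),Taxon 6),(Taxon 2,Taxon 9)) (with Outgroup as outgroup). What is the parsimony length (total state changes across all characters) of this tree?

8

Map each character onto (((Taxon 4,Taxon 7),Taxon 6),(Taxon 2,Taxon 9)) (rooted by Outgroup) and count the minimum state changes it requires (Fitch parsimony):
I: 1; II: 1; III: 1; IV: 2; V: 1; VI: 2.
Total tree length = 8.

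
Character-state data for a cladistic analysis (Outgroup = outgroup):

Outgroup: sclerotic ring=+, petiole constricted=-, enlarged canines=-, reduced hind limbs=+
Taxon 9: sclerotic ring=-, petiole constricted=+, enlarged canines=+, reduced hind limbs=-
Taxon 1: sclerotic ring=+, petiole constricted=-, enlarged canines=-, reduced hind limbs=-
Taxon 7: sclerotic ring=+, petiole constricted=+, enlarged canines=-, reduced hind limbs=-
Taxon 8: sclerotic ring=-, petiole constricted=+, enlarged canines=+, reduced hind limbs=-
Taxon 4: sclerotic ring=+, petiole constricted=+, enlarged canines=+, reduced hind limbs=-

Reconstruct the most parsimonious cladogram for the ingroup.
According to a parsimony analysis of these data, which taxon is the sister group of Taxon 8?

Character polarity is set by the outgroup: the derived state is whichever differs from the outgroup's state, so for sclerotic ring, reduced hind limbs the derived state is '-', and for the remaining characters it is '+'.
Only Taxon 8 and Taxon 9 show the derived state '-' for sclerotic ring, supporting them as a clade.
petiole constricted: derived state '+' in Taxon 4, Taxon 7, Taxon 8, and Taxon 9 only — synapomorphy for {Taxon 4, Taxon 7, Taxon 8, Taxon 9}.
enlarged canines (derived state '+') is shared by Taxon 4, Taxon 8, and Taxon 9 — a synapomorphy uniting that clade.
All ingroup taxa share the derived state '-' for reduced hind limbs; it defines the ingroup but does not resolve relationships within it.
Most parsimonious ingroup topology: ((((Taxon 9,Taxon 8),Taxon 4),Taxon 7),Taxon 1).
Taxon 8 and Taxon 9 form a cherry on this tree, so they are sister taxa.

Taxon 9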